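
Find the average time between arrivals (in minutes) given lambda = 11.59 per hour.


Mean interarrival time = 60/lambda = 60/11.59 = 5.18 minutes

5.18 minutes


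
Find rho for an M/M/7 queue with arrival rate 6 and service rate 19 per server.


rho = lambda/(c*mu) = 6/(7*19) = 0.0451

0.0451


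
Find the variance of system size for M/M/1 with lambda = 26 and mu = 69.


rho = 26/69; Var(N) = rho/(1-rho)^2 = 0.97

0.97


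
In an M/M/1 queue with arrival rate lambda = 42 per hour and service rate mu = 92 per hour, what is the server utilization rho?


rho = lambda/mu = 42/92 = 0.4565

0.4565


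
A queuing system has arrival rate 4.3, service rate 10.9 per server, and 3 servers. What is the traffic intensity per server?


rho = lambda / (c * mu) = 4.3 / (3 * 10.9) = 0.1315

0.1315


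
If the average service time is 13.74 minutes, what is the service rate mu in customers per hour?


mu = 60 / avg_service_time = 60 / 13.74 = 4.37 per hour

4.37 per hour


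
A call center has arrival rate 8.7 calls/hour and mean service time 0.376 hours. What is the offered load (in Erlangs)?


Offered load a = lambda * E[S] = 8.7 * 0.376 = 3.27 Erlangs

3.27 Erlangs


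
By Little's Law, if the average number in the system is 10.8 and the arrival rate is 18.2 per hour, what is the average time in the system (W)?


W = L / lambda = 10.8 / 18.2 = 0.5934 hours

0.5934 hours


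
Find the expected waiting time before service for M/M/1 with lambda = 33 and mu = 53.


rho = 33/53; Wq = rho/(mu - lambda) = 0.0311 hours

0.0311 hours


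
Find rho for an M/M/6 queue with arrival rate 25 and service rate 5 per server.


rho = lambda/(c*mu) = 25/(6*5) = 0.8333

0.8333


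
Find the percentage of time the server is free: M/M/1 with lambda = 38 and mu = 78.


Idle fraction = (1 - rho) * 100 = (1 - 38/78) * 100 = 51.3%

51.3%


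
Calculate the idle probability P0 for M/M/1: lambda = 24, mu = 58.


P0 = 1 - rho = 1 - 24/58 = 0.5862

0.5862


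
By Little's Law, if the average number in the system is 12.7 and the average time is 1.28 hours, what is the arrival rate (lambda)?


lambda = L / W = 12.7 / 1.28 = 9.92 per hour

9.92 per hour


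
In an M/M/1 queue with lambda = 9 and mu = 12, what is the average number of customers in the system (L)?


rho = 9/12; L = rho/(1-rho) = 3.0

3.0


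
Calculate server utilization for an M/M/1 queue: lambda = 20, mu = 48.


rho = lambda/mu = 20/48 = 0.4167

0.4167


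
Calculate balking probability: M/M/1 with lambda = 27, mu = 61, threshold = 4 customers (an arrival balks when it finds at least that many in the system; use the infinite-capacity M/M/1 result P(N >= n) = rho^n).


P(N >= 4) = rho^4 = (27/61)^4 = 0.0384

0.0384


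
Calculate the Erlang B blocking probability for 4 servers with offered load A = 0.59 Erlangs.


B(N,A) = (A^N/N!) / sum(A^k/k!, k=0..N) with N=4, A=0.59 = 0.0028

0.0028


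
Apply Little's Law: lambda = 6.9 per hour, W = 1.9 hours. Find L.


L = lambda * W = 6.9 * 1.9 = 13.11

13.11


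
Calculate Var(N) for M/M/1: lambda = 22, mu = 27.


rho = 22/27; Var(N) = rho/(1-rho)^2 = 23.76

23.76


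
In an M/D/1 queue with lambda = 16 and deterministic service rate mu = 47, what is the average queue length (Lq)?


M/D/1: Lq = rho^2 / (2*(1-rho)) where rho = 16/47; Lq = 0.09

0.09


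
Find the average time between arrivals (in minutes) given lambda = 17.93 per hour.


Mean interarrival time = 60/lambda = 60/17.93 = 3.35 minutes

3.35 minutes


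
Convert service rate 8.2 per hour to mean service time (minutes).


Mean service time = 60/mu = 60/8.2 = 7.32 minutes

7.32 minutes


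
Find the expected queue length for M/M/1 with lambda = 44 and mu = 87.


rho = 44/87; Lq = rho^2/(1-rho) = 0.52

0.52


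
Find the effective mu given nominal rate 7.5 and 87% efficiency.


Effective rate = mu * efficiency = 7.5 * 0.87 = 6.53 per hour

6.53 per hour


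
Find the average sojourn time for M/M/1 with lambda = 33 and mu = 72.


W = 1/(mu - lambda) = 1/(72 - 33) = 0.0256 hours

0.0256 hours


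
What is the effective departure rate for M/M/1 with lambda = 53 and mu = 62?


For a stable queue (lambda < mu), throughput = lambda = 53 per hour

53 per hour


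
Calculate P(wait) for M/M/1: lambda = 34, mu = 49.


P(wait) = rho = lambda/mu = 34/49 = 0.6939

0.6939


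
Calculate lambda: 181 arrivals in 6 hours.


lambda = total arrivals / time = 181 / 6 = 30.17 per hour

30.17 per hour


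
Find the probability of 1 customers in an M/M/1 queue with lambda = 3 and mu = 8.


rho = 3/8; P(n) = (1-rho)*rho^n = (1-3/8)*(3/8)^1 = 0.2344

0.2344


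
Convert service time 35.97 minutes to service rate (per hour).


mu = 60 / avg_service_time = 60 / 35.97 = 1.67 per hour

1.67 per hour


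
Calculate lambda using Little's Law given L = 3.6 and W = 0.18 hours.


lambda = L / W = 3.6 / 0.18 = 20.0 per hour

20.0 per hour


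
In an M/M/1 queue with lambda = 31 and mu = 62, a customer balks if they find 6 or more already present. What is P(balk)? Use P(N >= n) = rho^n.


P(N >= 6) = rho^6 = (31/62)^6 = 0.0156

0.0156


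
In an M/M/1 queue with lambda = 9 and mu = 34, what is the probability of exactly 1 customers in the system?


rho = 9/34; P(n) = (1-rho)*rho^n = (1-9/34)*(9/34)^1 = 0.1946

0.1946


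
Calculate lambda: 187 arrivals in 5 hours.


lambda = total arrivals / time = 187 / 5 = 37.4 per hour

37.4 per hour


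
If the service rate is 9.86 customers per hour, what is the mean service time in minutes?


Mean service time = 60/mu = 60/9.86 = 6.09 minutes

6.09 minutes


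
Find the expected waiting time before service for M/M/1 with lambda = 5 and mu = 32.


rho = 5/32; Wq = rho/(mu - lambda) = 0.0058 hours

0.0058 hours


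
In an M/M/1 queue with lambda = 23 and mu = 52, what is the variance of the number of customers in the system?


rho = 23/52; Var(N) = rho/(1-rho)^2 = 1.42

1.42


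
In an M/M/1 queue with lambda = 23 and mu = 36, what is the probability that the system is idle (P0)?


P0 = 1 - rho = 1 - 23/36 = 0.3611

0.3611


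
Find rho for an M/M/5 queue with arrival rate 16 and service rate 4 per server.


rho = lambda/(c*mu) = 16/(5*4) = 0.8

0.8


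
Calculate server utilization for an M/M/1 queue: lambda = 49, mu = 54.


rho = lambda/mu = 49/54 = 0.9074

0.9074


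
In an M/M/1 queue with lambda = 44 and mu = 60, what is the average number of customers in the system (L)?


rho = 44/60; L = rho/(1-rho) = 2.75

2.75


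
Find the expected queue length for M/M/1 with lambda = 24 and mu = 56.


rho = 24/56; Lq = rho^2/(1-rho) = 0.32

0.32


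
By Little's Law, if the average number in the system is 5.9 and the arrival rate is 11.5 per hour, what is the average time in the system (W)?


W = L / lambda = 5.9 / 11.5 = 0.513 hours

0.513 hours


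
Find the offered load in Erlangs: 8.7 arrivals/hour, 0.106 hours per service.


Offered load a = lambda * E[S] = 8.7 * 0.106 = 0.92 Erlangs

0.92 Erlangs


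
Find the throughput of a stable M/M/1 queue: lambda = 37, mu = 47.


For a stable queue (lambda < mu), throughput = lambda = 37 per hour

37 per hour


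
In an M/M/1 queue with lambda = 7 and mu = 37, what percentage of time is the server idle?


Idle fraction = (1 - rho) * 100 = (1 - 7/37) * 100 = 81.1%

81.1%


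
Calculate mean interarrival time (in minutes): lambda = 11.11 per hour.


Mean interarrival time = 60/lambda = 60/11.11 = 5.4 minutes

5.4 minutes


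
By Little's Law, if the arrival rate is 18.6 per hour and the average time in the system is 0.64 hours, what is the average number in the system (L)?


L = lambda * W = 18.6 * 0.64 = 11.9

11.9


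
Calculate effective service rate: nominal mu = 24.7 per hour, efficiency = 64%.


Effective rate = mu * efficiency = 24.7 * 0.64 = 15.81 per hour

15.81 per hour


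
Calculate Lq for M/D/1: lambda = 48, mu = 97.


M/D/1: Lq = rho^2 / (2*(1-rho)) where rho = 48/97; Lq = 0.24

0.24


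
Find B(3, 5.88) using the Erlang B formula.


B(N,A) = (A^N/N!) / sum(A^k/k!, k=0..N) with N=3, A=5.88 = 0.5837

0.5837


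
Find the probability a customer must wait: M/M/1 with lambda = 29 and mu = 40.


P(wait) = rho = lambda/mu = 29/40 = 0.725

0.725


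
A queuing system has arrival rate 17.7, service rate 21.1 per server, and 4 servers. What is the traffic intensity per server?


rho = lambda / (c * mu) = 17.7 / (4 * 21.1) = 0.2097

0.2097


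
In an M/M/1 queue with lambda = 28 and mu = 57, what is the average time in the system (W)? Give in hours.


W = 1/(mu - lambda) = 1/(57 - 28) = 0.0345 hours

0.0345 hours


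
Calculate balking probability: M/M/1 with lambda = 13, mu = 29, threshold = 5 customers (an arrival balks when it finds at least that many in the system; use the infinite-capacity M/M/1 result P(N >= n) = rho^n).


P(N >= 5) = rho^5 = (13/29)^5 = 0.0181

0.0181


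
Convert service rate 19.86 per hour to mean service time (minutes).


Mean service time = 60/mu = 60/19.86 = 3.02 minutes

3.02 minutes


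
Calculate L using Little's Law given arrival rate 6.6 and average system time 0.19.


L = lambda * W = 6.6 * 0.19 = 1.25

1.25


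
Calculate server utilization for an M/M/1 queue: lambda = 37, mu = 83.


rho = lambda/mu = 37/83 = 0.4458

0.4458


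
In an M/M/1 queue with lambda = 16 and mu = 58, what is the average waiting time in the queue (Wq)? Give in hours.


rho = 16/58; Wq = rho/(mu - lambda) = 0.0066 hours

0.0066 hours


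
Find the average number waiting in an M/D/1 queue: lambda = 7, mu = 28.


M/D/1: Lq = rho^2 / (2*(1-rho)) where rho = 7/28; Lq = 0.04

0.04


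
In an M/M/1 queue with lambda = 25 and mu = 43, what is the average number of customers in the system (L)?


rho = 25/43; L = rho/(1-rho) = 1.39

1.39


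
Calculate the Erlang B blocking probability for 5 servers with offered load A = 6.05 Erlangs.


B(N,A) = (A^N/N!) / sum(A^k/k!, k=0..N) with N=5, A=6.05 = 0.3639

0.3639


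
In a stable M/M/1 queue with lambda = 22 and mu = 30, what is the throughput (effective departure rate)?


For a stable queue (lambda < mu), throughput = lambda = 22 per hour

22 per hour


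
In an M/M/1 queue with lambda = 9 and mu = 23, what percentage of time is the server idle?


Idle fraction = (1 - rho) * 100 = (1 - 9/23) * 100 = 60.9%

60.9%


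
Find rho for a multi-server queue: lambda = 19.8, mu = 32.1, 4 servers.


rho = lambda / (c * mu) = 19.8 / (4 * 32.1) = 0.1542

0.1542


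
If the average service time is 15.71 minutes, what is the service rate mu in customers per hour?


mu = 60 / avg_service_time = 60 / 15.71 = 3.82 per hour

3.82 per hour


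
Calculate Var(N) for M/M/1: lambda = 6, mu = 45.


rho = 6/45; Var(N) = rho/(1-rho)^2 = 0.18

0.18


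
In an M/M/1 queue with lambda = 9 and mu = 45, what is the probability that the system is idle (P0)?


P0 = 1 - rho = 1 - 9/45 = 0.8

0.8


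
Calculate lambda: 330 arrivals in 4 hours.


lambda = total arrivals / time = 330 / 4 = 82.5 per hour

82.5 per hour


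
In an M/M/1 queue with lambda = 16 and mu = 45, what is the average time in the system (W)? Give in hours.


W = 1/(mu - lambda) = 1/(45 - 16) = 0.0345 hours

0.0345 hours


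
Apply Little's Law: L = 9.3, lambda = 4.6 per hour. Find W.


W = L / lambda = 9.3 / 4.6 = 2.0217 hours

2.0217 hours


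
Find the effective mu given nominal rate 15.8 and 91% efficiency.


Effective rate = mu * efficiency = 15.8 * 0.91 = 14.38 per hour

14.38 per hour


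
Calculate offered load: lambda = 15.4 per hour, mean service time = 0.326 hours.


Offered load a = lambda * E[S] = 15.4 * 0.326 = 5.02 Erlangs

5.02 Erlangs


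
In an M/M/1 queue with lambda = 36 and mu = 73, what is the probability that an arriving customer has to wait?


P(wait) = rho = lambda/mu = 36/73 = 0.4932

0.4932


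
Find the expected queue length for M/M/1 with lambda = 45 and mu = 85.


rho = 45/85; Lq = rho^2/(1-rho) = 0.6

0.6


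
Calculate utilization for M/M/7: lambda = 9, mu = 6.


rho = lambda/(c*mu) = 9/(7*6) = 0.2143

0.2143


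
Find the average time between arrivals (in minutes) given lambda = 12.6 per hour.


Mean interarrival time = 60/lambda = 60/12.6 = 4.76 minutes

4.76 minutes


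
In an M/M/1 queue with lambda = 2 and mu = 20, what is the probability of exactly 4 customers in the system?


rho = 2/20; P(n) = (1-rho)*rho^n = (1-2/20)*(2/20)^4 = 0.0001

0.0001


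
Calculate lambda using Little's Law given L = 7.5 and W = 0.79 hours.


lambda = L / W = 7.5 / 0.79 = 9.49 per hour

9.49 per hour


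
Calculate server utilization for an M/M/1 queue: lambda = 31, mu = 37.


rho = lambda/mu = 31/37 = 0.8378

0.8378


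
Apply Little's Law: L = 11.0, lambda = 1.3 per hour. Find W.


W = L / lambda = 11.0 / 1.3 = 8.4615 hours

8.4615 hours


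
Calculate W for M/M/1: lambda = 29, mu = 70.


W = 1/(mu - lambda) = 1/(70 - 29) = 0.0244 hours

0.0244 hours


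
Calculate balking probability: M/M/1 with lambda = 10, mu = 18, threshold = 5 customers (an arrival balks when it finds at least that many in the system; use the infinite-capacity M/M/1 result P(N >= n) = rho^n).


P(N >= 5) = rho^5 = (10/18)^5 = 0.0529

0.0529


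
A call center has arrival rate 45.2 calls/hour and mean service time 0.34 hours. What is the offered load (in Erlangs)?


Offered load a = lambda * E[S] = 45.2 * 0.34 = 15.37 Erlangs

15.37 Erlangs


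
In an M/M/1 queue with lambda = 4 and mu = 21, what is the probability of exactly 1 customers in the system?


rho = 4/21; P(n) = (1-rho)*rho^n = (1-4/21)*(4/21)^1 = 0.1542

0.1542


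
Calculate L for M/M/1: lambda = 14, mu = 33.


rho = 14/33; L = rho/(1-rho) = 0.74

0.74


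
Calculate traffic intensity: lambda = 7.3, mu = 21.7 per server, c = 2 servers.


rho = lambda / (c * mu) = 7.3 / (2 * 21.7) = 0.1682

0.1682


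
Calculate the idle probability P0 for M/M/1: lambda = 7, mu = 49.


P0 = 1 - rho = 1 - 7/49 = 0.8571

0.8571


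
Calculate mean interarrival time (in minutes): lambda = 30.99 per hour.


Mean interarrival time = 60/lambda = 60/30.99 = 1.94 minutes

1.94 minutes


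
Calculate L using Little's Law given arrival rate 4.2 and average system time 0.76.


L = lambda * W = 4.2 * 0.76 = 3.19

3.19


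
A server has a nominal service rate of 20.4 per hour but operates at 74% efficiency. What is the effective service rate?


Effective rate = mu * efficiency = 20.4 * 0.74 = 15.1 per hour

15.1 per hour


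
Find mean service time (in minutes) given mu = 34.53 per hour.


Mean service time = 60/mu = 60/34.53 = 1.74 minutes

1.74 minutes


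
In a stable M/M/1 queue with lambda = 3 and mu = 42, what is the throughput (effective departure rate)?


For a stable queue (lambda < mu), throughput = lambda = 3 per hour

3 per hour


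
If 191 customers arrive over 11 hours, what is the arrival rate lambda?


lambda = total arrivals / time = 191 / 11 = 17.36 per hour

17.36 per hour


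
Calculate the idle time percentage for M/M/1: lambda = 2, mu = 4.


Idle fraction = (1 - rho) * 100 = (1 - 2/4) * 100 = 50.0%

50.0%


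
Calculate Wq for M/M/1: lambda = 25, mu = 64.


rho = 25/64; Wq = rho/(mu - lambda) = 0.01 hours

0.01 hours


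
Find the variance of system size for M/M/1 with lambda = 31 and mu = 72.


rho = 31/72; Var(N) = rho/(1-rho)^2 = 1.33

1.33


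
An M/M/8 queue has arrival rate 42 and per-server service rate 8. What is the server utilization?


rho = lambda/(c*mu) = 42/(8*8) = 0.6563

0.6563


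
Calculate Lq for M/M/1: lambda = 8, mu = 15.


rho = 8/15; Lq = rho^2/(1-rho) = 0.61

0.61


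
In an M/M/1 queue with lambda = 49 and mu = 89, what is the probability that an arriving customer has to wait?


P(wait) = rho = lambda/mu = 49/89 = 0.5506

0.5506


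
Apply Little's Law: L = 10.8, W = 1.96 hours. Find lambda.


lambda = L / W = 10.8 / 1.96 = 5.51 per hour

5.51 per hour


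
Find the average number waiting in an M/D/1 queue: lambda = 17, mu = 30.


M/D/1: Lq = rho^2 / (2*(1-rho)) where rho = 17/30; Lq = 0.37

0.37


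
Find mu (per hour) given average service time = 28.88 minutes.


mu = 60 / avg_service_time = 60 / 28.88 = 2.08 per hour

2.08 per hour


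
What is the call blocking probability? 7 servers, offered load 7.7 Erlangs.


B(N,A) = (A^N/N!) / sum(A^k/k!, k=0..N) with N=7, A=7.7 = 0.291

0.291


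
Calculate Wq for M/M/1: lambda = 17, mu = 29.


rho = 17/29; Wq = rho/(mu - lambda) = 0.0489 hours

0.0489 hours


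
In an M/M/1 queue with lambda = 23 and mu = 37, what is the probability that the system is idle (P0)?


P0 = 1 - rho = 1 - 23/37 = 0.3784

0.3784


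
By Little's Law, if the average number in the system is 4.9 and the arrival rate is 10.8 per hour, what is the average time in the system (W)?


W = L / lambda = 4.9 / 10.8 = 0.4537 hours

0.4537 hours


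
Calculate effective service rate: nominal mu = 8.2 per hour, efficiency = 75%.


Effective rate = mu * efficiency = 8.2 * 0.75 = 6.15 per hour

6.15 per hour


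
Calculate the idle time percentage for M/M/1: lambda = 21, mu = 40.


Idle fraction = (1 - rho) * 100 = (1 - 21/40) * 100 = 47.5%

47.5%


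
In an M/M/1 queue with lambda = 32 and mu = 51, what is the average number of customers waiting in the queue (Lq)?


rho = 32/51; Lq = rho^2/(1-rho) = 1.06

1.06


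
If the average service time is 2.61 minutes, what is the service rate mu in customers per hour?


mu = 60 / avg_service_time = 60 / 2.61 = 22.99 per hour

22.99 per hour


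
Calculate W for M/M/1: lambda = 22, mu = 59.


W = 1/(mu - lambda) = 1/(59 - 22) = 0.027 hours

0.027 hours


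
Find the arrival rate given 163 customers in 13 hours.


lambda = total arrivals / time = 163 / 13 = 12.54 per hour

12.54 per hour


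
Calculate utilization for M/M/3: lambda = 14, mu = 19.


rho = lambda/(c*mu) = 14/(3*19) = 0.2456

0.2456


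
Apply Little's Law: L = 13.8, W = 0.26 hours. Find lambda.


lambda = L / W = 13.8 / 0.26 = 53.08 per hour

53.08 per hour


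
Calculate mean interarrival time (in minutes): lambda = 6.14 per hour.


Mean interarrival time = 60/lambda = 60/6.14 = 9.77 minutes

9.77 minutes


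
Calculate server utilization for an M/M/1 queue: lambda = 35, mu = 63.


rho = lambda/mu = 35/63 = 0.5556

0.5556


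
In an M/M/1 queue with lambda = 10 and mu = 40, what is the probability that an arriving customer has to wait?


P(wait) = rho = lambda/mu = 10/40 = 0.25

0.25


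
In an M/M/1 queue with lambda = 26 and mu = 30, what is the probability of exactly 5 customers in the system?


rho = 26/30; P(n) = (1-rho)*rho^n = (1-26/30)*(26/30)^5 = 0.0652

0.0652


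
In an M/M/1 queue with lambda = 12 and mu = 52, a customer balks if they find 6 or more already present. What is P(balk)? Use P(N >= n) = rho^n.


P(N >= 6) = rho^6 = (12/52)^6 = 0.0002

0.0002


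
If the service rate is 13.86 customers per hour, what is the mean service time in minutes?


Mean service time = 60/mu = 60/13.86 = 4.33 minutes

4.33 minutes


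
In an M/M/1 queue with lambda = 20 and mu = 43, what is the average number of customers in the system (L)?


rho = 20/43; L = rho/(1-rho) = 0.87

0.87


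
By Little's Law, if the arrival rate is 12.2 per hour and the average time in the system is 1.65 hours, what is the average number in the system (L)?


L = lambda * W = 12.2 * 1.65 = 20.13

20.13


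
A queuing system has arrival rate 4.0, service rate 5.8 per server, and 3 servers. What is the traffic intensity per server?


rho = lambda / (c * mu) = 4.0 / (3 * 5.8) = 0.2299

0.2299


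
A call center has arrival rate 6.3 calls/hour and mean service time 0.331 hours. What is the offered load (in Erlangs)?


Offered load a = lambda * E[S] = 6.3 * 0.331 = 2.09 Erlangs

2.09 Erlangs


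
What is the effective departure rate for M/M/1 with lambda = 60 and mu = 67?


For a stable queue (lambda < mu), throughput = lambda = 60 per hour

60 per hour


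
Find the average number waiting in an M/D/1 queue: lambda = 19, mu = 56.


M/D/1: Lq = rho^2 / (2*(1-rho)) where rho = 19/56; Lq = 0.09

0.09


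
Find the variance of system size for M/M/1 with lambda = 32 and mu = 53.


rho = 32/53; Var(N) = rho/(1-rho)^2 = 3.85

3.85


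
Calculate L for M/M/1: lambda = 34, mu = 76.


rho = 34/76; L = rho/(1-rho) = 0.81

0.81


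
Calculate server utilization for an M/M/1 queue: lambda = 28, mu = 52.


rho = lambda/mu = 28/52 = 0.5385

0.5385


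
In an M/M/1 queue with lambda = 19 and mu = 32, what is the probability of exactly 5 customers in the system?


rho = 19/32; P(n) = (1-rho)*rho^n = (1-19/32)*(19/32)^5 = 0.03

0.03


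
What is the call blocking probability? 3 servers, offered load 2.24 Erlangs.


B(N,A) = (A^N/N!) / sum(A^k/k!, k=0..N) with N=3, A=2.24 = 0.2458

0.2458


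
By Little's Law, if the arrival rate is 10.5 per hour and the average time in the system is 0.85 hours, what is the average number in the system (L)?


L = lambda * W = 10.5 * 0.85 = 8.93

8.93


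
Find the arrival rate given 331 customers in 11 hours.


lambda = total arrivals / time = 331 / 11 = 30.09 per hour

30.09 per hour


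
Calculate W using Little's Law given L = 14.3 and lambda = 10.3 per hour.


W = L / lambda = 14.3 / 10.3 = 1.3883 hours

1.3883 hours


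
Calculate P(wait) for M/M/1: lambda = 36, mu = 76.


P(wait) = rho = lambda/mu = 36/76 = 0.4737

0.4737


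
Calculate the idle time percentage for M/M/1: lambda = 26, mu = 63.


Idle fraction = (1 - rho) * 100 = (1 - 26/63) * 100 = 58.7%

58.7%


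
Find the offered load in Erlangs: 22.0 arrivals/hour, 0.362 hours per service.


Offered load a = lambda * E[S] = 22.0 * 0.362 = 7.96 Erlangs

7.96 Erlangs


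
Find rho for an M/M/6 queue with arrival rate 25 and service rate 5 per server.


rho = lambda/(c*mu) = 25/(6*5) = 0.8333

0.8333


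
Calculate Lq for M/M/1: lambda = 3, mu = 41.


rho = 3/41; Lq = rho^2/(1-rho) = 0.01

0.01


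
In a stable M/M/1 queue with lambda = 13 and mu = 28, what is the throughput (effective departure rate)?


For a stable queue (lambda < mu), throughput = lambda = 13 per hour

13 per hour


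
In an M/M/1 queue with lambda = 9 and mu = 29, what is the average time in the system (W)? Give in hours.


W = 1/(mu - lambda) = 1/(29 - 9) = 0.05 hours

0.05 hours


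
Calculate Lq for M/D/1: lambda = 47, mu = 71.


M/D/1: Lq = rho^2 / (2*(1-rho)) where rho = 47/71; Lq = 0.65

0.65


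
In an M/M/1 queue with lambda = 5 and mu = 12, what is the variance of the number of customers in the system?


rho = 5/12; Var(N) = rho/(1-rho)^2 = 1.22

1.22


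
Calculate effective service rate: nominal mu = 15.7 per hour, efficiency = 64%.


Effective rate = mu * efficiency = 15.7 * 0.64 = 10.05 per hour

10.05 per hour


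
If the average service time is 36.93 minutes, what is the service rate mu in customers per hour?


mu = 60 / avg_service_time = 60 / 36.93 = 1.62 per hour

1.62 per hour


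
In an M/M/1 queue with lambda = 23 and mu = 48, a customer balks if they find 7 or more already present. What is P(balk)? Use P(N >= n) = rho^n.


P(N >= 7) = rho^7 = (23/48)^7 = 0.0058

0.0058


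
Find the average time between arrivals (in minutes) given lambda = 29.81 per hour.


Mean interarrival time = 60/lambda = 60/29.81 = 2.01 minutes

2.01 minutes


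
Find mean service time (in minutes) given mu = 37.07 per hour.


Mean service time = 60/mu = 60/37.07 = 1.62 minutes

1.62 minutes


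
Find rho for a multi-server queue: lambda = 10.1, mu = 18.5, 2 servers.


rho = lambda / (c * mu) = 10.1 / (2 * 18.5) = 0.273

0.273


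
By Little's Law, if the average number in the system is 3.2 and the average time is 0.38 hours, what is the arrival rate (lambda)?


lambda = L / W = 3.2 / 0.38 = 8.42 per hour

8.42 per hour


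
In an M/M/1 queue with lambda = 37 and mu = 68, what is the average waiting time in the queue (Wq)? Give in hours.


rho = 37/68; Wq = rho/(mu - lambda) = 0.0176 hours

0.0176 hours


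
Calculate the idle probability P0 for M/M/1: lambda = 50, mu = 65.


P0 = 1 - rho = 1 - 50/65 = 0.2308

0.2308


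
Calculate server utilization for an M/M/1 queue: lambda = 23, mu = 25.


rho = lambda/mu = 23/25 = 0.92

0.92


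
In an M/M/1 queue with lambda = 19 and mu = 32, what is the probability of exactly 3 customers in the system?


rho = 19/32; P(n) = (1-rho)*rho^n = (1-19/32)*(19/32)^3 = 0.085

0.085


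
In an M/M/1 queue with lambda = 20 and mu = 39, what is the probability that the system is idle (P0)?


P0 = 1 - rho = 1 - 20/39 = 0.4872

0.4872


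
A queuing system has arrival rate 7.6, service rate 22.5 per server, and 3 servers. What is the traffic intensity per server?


rho = lambda / (c * mu) = 7.6 / (3 * 22.5) = 0.1126

0.1126


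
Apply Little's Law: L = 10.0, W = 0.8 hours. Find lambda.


lambda = L / W = 10.0 / 0.8 = 12.5 per hour

12.5 per hour


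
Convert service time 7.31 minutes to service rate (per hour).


mu = 60 / avg_service_time = 60 / 7.31 = 8.21 per hour

8.21 per hour


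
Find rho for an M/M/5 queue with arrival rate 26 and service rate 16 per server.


rho = lambda/(c*mu) = 26/(5*16) = 0.325

0.325


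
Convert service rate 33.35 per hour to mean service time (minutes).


Mean service time = 60/mu = 60/33.35 = 1.8 minutes

1.8 minutes


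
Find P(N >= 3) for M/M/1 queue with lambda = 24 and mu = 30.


P(N >= 3) = rho^3 = (24/30)^3 = 0.512

0.512


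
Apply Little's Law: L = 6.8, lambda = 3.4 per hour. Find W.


W = L / lambda = 6.8 / 3.4 = 2.0 hours

2.0 hours


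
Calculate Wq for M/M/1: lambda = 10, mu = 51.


rho = 10/51; Wq = rho/(mu - lambda) = 0.0048 hours

0.0048 hours


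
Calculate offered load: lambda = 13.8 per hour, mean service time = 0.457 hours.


Offered load a = lambda * E[S] = 13.8 * 0.457 = 6.31 Erlangs

6.31 Erlangs


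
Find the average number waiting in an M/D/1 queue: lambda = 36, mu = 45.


M/D/1: Lq = rho^2 / (2*(1-rho)) where rho = 36/45; Lq = 1.6

1.6


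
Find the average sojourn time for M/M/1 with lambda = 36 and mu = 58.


W = 1/(mu - lambda) = 1/(58 - 36) = 0.0455 hours

0.0455 hours


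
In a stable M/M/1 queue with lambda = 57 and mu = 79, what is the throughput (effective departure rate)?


For a stable queue (lambda < mu), throughput = lambda = 57 per hour

57 per hour


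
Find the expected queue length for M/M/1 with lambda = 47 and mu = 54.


rho = 47/54; Lq = rho^2/(1-rho) = 5.84

5.84


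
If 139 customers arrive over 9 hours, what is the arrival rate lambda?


lambda = total arrivals / time = 139 / 9 = 15.44 per hour

15.44 per hour


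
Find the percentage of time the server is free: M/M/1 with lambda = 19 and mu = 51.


Idle fraction = (1 - rho) * 100 = (1 - 19/51) * 100 = 62.7%

62.7%


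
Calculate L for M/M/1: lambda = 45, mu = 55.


rho = 45/55; L = rho/(1-rho) = 4.5

4.5


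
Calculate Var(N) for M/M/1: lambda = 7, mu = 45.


rho = 7/45; Var(N) = rho/(1-rho)^2 = 0.22

0.22


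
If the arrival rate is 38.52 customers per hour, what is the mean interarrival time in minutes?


Mean interarrival time = 60/lambda = 60/38.52 = 1.56 minutes

1.56 minutes


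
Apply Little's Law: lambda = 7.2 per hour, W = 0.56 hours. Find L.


L = lambda * W = 7.2 * 0.56 = 4.03

4.03


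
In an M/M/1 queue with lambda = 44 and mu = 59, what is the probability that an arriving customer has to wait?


P(wait) = rho = lambda/mu = 44/59 = 0.7458

0.7458


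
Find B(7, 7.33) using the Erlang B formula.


B(N,A) = (A^N/N!) / sum(A^k/k!, k=0..N) with N=7, A=7.33 = 0.269

0.269


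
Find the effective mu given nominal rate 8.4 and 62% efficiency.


Effective rate = mu * efficiency = 8.4 * 0.62 = 5.21 per hour

5.21 per hour


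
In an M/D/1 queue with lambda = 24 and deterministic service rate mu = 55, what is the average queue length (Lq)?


M/D/1: Lq = rho^2 / (2*(1-rho)) where rho = 24/55; Lq = 0.17

0.17


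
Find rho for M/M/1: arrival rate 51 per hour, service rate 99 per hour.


rho = lambda/mu = 51/99 = 0.5152

0.5152


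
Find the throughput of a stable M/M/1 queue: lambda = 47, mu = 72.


For a stable queue (lambda < mu), throughput = lambda = 47 per hour

47 per hour


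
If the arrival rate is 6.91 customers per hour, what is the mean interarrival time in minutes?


Mean interarrival time = 60/lambda = 60/6.91 = 8.68 minutes

8.68 minutes


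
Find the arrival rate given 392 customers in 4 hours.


lambda = total arrivals / time = 392 / 4 = 98.0 per hour

98.0 per hour


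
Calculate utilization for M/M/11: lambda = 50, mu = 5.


rho = lambda/(c*mu) = 50/(11*5) = 0.9091

0.9091


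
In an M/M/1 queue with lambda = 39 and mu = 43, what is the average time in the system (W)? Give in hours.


W = 1/(mu - lambda) = 1/(43 - 39) = 0.25 hours

0.25 hours


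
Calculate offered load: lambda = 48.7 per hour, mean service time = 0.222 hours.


Offered load a = lambda * E[S] = 48.7 * 0.222 = 10.81 Erlangs

10.81 Erlangs


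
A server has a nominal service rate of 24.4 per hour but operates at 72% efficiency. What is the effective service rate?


Effective rate = mu * efficiency = 24.4 * 0.72 = 17.57 per hour

17.57 per hour


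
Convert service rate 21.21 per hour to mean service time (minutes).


Mean service time = 60/mu = 60/21.21 = 2.83 minutes

2.83 minutes


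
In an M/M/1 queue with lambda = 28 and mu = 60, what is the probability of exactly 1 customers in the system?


rho = 28/60; P(n) = (1-rho)*rho^n = (1-28/60)*(28/60)^1 = 0.2489

0.2489


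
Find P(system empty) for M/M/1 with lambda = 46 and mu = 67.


P0 = 1 - rho = 1 - 46/67 = 0.3134

0.3134


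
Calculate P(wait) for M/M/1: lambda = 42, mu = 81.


P(wait) = rho = lambda/mu = 42/81 = 0.5185

0.5185


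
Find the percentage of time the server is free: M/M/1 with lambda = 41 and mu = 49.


Idle fraction = (1 - rho) * 100 = (1 - 41/49) * 100 = 16.3%

16.3%


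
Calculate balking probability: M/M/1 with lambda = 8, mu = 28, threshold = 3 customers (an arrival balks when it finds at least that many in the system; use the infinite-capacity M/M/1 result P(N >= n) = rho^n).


P(N >= 3) = rho^3 = (8/28)^3 = 0.0233

0.0233


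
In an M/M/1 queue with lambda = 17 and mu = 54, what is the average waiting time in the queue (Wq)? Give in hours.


rho = 17/54; Wq = rho/(mu - lambda) = 0.0085 hours

0.0085 hours


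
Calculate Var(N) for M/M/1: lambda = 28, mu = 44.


rho = 28/44; Var(N) = rho/(1-rho)^2 = 4.81

4.81


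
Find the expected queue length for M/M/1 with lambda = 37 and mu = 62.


rho = 37/62; Lq = rho^2/(1-rho) = 0.88

0.88


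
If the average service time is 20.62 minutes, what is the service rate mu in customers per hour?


mu = 60 / avg_service_time = 60 / 20.62 = 2.91 per hour

2.91 per hour


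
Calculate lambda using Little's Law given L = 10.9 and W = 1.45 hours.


lambda = L / W = 10.9 / 1.45 = 7.52 per hour

7.52 per hour


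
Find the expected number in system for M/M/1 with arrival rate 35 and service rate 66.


rho = 35/66; L = rho/(1-rho) = 1.13

1.13


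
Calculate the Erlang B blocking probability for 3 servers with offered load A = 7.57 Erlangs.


B(N,A) = (A^N/N!) / sum(A^k/k!, k=0..N) with N=3, A=7.57 = 0.6601

0.6601


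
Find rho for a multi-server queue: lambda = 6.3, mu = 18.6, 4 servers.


rho = lambda / (c * mu) = 6.3 / (4 * 18.6) = 0.0847

0.0847


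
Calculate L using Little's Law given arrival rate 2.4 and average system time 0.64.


L = lambda * W = 2.4 * 0.64 = 1.54

1.54


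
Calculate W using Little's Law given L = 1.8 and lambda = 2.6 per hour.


W = L / lambda = 1.8 / 2.6 = 0.6923 hours

0.6923 hours


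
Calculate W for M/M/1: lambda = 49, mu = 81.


W = 1/(mu - lambda) = 1/(81 - 49) = 0.0313 hours

0.0313 hours


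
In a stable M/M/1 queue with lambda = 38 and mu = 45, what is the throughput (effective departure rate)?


For a stable queue (lambda < mu), throughput = lambda = 38 per hour

38 per hour


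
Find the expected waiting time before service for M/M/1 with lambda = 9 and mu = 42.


rho = 9/42; Wq = rho/(mu - lambda) = 0.0065 hours

0.0065 hours


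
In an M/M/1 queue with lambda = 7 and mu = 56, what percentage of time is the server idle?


Idle fraction = (1 - rho) * 100 = (1 - 7/56) * 100 = 87.5%

87.5%


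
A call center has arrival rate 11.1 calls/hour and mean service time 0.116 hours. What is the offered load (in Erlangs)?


Offered load a = lambda * E[S] = 11.1 * 0.116 = 1.29 Erlangs

1.29 Erlangs


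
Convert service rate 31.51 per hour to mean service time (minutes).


Mean service time = 60/mu = 60/31.51 = 1.9 minutes

1.9 minutes


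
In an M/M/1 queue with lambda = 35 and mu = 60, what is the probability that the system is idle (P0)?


P0 = 1 - rho = 1 - 35/60 = 0.4167

0.4167


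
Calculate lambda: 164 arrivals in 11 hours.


lambda = total arrivals / time = 164 / 11 = 14.91 per hour

14.91 per hour


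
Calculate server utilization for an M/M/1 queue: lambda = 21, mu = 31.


rho = lambda/mu = 21/31 = 0.6774

0.6774


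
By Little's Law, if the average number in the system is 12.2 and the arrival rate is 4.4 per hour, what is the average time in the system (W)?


W = L / lambda = 12.2 / 4.4 = 2.7727 hours

2.7727 hours


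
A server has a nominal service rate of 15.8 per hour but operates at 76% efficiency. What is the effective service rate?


Effective rate = mu * efficiency = 15.8 * 0.76 = 12.01 per hour

12.01 per hour


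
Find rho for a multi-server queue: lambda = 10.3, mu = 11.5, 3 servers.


rho = lambda / (c * mu) = 10.3 / (3 * 11.5) = 0.2986

0.2986


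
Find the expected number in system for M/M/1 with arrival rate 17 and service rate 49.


rho = 17/49; L = rho/(1-rho) = 0.53

0.53


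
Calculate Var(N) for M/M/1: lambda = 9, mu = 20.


rho = 9/20; Var(N) = rho/(1-rho)^2 = 1.49

1.49


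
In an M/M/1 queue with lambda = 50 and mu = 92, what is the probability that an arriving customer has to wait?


P(wait) = rho = lambda/mu = 50/92 = 0.5435

0.5435


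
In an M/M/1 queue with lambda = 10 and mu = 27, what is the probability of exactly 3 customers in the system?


rho = 10/27; P(n) = (1-rho)*rho^n = (1-10/27)*(10/27)^3 = 0.032

0.032


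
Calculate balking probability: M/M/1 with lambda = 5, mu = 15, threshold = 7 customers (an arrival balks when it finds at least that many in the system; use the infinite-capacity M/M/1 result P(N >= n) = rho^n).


P(N >= 7) = rho^7 = (5/15)^7 = 0.0005

0.0005


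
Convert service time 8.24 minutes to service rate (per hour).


mu = 60 / avg_service_time = 60 / 8.24 = 7.28 per hour

7.28 per hour


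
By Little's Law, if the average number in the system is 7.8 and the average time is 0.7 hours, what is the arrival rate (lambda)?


lambda = L / W = 7.8 / 0.7 = 11.14 per hour

11.14 per hour


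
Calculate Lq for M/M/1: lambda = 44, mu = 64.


rho = 44/64; Lq = rho^2/(1-rho) = 1.51

1.51


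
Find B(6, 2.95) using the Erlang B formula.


B(N,A) = (A^N/N!) / sum(A^k/k!, k=0..N) with N=6, A=2.95 = 0.0494

0.0494


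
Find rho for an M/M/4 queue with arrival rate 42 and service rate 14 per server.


rho = lambda/(c*mu) = 42/(4*14) = 0.75

0.75


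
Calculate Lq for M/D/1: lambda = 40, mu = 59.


M/D/1: Lq = rho^2 / (2*(1-rho)) where rho = 40/59; Lq = 0.71

0.71


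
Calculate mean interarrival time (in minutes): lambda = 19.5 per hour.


Mean interarrival time = 60/lambda = 60/19.5 = 3.08 minutes

3.08 minutes


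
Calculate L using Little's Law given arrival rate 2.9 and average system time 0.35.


L = lambda * W = 2.9 * 0.35 = 1.02

1.02


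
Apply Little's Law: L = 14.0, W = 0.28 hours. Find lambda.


lambda = L / W = 14.0 / 0.28 = 50.0 per hour

50.0 per hour


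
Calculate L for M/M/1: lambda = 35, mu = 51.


rho = 35/51; L = rho/(1-rho) = 2.19

2.19


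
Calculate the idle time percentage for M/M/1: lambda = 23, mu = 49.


Idle fraction = (1 - rho) * 100 = (1 - 23/49) * 100 = 53.1%

53.1%


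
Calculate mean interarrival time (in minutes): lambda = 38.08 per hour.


Mean interarrival time = 60/lambda = 60/38.08 = 1.58 minutes

1.58 minutes


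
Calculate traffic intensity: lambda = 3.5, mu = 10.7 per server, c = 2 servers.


rho = lambda / (c * mu) = 3.5 / (2 * 10.7) = 0.1636

0.1636


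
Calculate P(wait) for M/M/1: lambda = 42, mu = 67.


P(wait) = rho = lambda/mu = 42/67 = 0.6269

0.6269


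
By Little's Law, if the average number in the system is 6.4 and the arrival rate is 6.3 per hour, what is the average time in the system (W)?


W = L / lambda = 6.4 / 6.3 = 1.0159 hours

1.0159 hours


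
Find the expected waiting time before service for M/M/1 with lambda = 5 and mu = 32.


rho = 5/32; Wq = rho/(mu - lambda) = 0.0058 hours

0.0058 hours


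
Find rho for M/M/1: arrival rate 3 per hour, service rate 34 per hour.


rho = lambda/mu = 3/34 = 0.0882

0.0882


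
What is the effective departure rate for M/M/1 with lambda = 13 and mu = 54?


For a stable queue (lambda < mu), throughput = lambda = 13 per hour

13 per hour


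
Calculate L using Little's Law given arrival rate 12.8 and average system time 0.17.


L = lambda * W = 12.8 * 0.17 = 2.18

2.18


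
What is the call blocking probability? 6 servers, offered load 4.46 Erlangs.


B(N,A) = (A^N/N!) / sum(A^k/k!, k=0..N) with N=6, A=4.46 = 0.1512

0.1512


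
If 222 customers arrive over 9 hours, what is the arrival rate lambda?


lambda = total arrivals / time = 222 / 9 = 24.67 per hour

24.67 per hour


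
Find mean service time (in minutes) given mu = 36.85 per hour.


Mean service time = 60/mu = 60/36.85 = 1.63 minutes

1.63 minutes


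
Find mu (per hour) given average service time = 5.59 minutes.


mu = 60 / avg_service_time = 60 / 5.59 = 10.73 per hour

10.73 per hour


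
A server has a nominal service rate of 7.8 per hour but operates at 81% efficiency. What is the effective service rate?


Effective rate = mu * efficiency = 7.8 * 0.81 = 6.32 per hour

6.32 per hour


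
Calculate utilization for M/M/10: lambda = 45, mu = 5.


rho = lambda/(c*mu) = 45/(10*5) = 0.9

0.9


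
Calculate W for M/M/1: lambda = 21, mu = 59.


W = 1/(mu - lambda) = 1/(59 - 21) = 0.0263 hours

0.0263 hours


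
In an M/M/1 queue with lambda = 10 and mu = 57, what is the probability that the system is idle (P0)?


P0 = 1 - rho = 1 - 10/57 = 0.8246

0.8246


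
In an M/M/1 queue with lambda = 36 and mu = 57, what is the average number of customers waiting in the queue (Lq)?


rho = 36/57; Lq = rho^2/(1-rho) = 1.08

1.08
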